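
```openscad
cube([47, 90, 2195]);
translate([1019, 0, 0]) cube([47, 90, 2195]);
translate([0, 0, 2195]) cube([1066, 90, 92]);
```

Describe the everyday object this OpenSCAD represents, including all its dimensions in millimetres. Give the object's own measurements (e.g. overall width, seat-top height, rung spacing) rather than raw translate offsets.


A door frame. The clear opening is 972 mm wide and 2195 mm high. Two 47 mm wide jambs, 90 mm deep, stand either side of the opening from the floor to the top of the opening. A 92 mm thick head sits across the top of both jambs, spanning the full outside width of the frame.


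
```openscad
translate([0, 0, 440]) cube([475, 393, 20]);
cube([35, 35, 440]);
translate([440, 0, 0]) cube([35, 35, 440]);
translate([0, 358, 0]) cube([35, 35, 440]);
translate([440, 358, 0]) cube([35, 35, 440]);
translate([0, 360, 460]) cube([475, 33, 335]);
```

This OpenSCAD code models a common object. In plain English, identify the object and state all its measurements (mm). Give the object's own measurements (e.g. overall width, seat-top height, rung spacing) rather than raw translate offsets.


A chair. The seat is a 475×393×20 mm slab with its top at z = 460 mm, on four 35×35 mm corner legs (flush with the seat edges, standing on z = 0). A flat backrest 33 mm thick, 335 mm tall, spans the full seat width and rises from the seat top along its +y edge, rear face flush with the rear of the seat.


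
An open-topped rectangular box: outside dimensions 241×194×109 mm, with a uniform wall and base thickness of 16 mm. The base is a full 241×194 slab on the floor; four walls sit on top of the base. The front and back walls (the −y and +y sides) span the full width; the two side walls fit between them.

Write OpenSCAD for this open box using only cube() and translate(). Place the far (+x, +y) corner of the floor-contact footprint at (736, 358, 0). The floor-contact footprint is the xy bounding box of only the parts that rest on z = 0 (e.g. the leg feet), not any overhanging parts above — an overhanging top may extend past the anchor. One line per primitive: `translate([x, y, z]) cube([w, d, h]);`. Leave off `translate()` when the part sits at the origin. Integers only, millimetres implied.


translate([495, 164, 0]) cube([241, 194, 16]);
translate([495, 164, 16]) cube([241, 16, 93]);
translate([495, 342, 16]) cube([241, 16, 93]);
translate([495, 180, 16]) cube([16, 162, 93]);
translate([720, 180, 16]) cube([16, 162, 93]);


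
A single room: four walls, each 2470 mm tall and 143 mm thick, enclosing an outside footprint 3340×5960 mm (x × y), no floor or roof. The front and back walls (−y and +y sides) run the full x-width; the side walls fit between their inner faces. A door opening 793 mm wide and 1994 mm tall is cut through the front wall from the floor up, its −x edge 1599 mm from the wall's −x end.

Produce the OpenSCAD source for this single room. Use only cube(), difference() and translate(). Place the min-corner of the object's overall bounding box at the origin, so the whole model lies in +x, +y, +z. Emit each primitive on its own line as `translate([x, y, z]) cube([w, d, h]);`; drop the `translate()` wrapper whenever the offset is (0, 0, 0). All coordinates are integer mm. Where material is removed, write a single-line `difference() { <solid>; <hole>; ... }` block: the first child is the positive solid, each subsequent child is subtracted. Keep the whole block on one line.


difference() { cube([3340, 143, 2470]); translate([1599, 0, 0]) cube([793, 143, 1994]); }
translate([0, 5817, 0]) cube([3340, 143, 2470]);
translate([0, 143, 0]) cube([143, 5674, 2470]);
translate([3197, 143, 0]) cube([143, 5674, 2470]);


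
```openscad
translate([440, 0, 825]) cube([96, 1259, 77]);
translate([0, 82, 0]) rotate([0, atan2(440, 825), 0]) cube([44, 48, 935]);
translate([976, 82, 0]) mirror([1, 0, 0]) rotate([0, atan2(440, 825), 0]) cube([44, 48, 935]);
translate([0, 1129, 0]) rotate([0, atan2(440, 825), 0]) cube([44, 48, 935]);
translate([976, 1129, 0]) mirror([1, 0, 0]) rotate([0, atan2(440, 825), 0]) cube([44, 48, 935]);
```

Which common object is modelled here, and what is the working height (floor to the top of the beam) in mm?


A sawhorse. The overall height is 902 mm.

A beam across two mirrored pairs of raked legs — a sawhorse. The beam's underside is at z = 825 (matching the legs' vertical rise in atan2(440, 825)) and the beam is 77 mm tall, so its top is at 825 + 77 = 902 mm. The raked legs top out at the beam's underside, so that is the highest point.


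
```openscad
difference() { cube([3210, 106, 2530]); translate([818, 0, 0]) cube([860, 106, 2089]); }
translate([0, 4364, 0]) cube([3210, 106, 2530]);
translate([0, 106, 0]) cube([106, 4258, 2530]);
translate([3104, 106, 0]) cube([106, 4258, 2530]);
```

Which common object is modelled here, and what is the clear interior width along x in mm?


A single room. The interior width is 2998 mm.

Four walls enclosing a rectangle with a door in the front wall — a room. Outside width 3210 minus two 106 mm walls gives 2998 mm.


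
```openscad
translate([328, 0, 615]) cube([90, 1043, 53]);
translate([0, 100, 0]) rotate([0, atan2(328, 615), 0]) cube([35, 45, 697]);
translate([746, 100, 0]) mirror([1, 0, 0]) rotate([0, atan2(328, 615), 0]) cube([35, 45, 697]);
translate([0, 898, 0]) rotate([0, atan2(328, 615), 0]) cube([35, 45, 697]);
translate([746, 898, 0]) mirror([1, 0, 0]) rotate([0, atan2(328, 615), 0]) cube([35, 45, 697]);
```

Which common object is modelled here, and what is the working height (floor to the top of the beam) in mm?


A sawhorse. The overall height is 668 mm.

A beam across two mirrored pairs of raked legs — a sawhorse. The beam's underside is at z = 615 (matching the legs' vertical rise in atan2(328, 615)) and the beam is 53 mm tall, so its top is at 615 + 53 = 668 mm. The raked legs top out at the beam's underside, so that is the highest point.


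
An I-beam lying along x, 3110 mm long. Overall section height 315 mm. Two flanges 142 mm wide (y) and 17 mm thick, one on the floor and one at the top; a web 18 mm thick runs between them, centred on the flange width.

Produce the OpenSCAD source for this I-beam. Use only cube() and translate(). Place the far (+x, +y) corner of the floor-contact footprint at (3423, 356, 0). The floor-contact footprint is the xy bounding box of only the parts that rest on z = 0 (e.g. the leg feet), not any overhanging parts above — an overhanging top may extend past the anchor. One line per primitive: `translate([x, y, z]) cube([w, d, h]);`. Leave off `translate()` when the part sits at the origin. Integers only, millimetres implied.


translate([313, 214, 0]) cube([3110, 142, 17]);
translate([313, 276, 17]) cube([3110, 18, 281]);
translate([313, 214, 298]) cube([3110, 142, 17]);


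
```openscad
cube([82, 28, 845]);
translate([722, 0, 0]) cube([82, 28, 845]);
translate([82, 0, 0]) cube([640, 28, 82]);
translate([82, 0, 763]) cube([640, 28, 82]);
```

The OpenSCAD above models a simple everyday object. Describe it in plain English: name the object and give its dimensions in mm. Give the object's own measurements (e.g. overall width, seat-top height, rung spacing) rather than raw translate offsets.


A rectangular picture frame lying in the x–z plane (depth along y). The opening is 640 mm wide (x) by 681 mm tall (z), surrounded by a border 82 mm wide on all four sides. The frame is 28 mm deep and is made of two full-height vertical stiles with two horizontal rails fitted between them.


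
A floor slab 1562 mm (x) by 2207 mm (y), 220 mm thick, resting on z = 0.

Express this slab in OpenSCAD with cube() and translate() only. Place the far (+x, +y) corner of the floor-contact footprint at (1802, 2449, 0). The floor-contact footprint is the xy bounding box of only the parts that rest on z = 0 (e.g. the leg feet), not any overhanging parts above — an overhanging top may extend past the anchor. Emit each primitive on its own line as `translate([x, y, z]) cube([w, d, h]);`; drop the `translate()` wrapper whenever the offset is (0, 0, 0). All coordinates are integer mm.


translate([240, 242, 0]) cube([1562, 2207, 220]);


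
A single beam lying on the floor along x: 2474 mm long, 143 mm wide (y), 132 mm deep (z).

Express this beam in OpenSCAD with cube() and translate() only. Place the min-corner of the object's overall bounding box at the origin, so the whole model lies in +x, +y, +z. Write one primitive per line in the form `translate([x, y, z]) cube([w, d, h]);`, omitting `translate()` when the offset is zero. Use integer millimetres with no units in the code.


cube([2474, 143, 132]);


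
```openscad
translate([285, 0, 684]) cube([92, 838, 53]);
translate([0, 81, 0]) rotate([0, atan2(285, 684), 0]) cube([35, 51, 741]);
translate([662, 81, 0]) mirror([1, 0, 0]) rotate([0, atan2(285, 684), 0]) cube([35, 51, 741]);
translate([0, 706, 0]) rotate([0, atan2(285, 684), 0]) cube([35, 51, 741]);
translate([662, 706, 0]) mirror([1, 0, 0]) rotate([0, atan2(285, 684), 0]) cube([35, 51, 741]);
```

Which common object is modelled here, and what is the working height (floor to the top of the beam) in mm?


A sawhorse. The overall height is 737 mm.

A beam across two mirrored pairs of raked legs — a sawhorse. The beam's underside is at z = 684 (matching the legs' vertical rise in atan2(285, 684)) and the beam is 53 mm tall, so its top is at 684 + 53 = 737 mm. The raked legs top out at the beam's underside, so that is the highest point.


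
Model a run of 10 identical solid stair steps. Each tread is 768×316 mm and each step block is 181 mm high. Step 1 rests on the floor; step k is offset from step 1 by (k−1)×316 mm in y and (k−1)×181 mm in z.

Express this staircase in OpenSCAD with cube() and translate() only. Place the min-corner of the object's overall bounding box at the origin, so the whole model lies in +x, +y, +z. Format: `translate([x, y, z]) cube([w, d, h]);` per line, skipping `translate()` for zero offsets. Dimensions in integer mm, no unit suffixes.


cube([768, 316, 181]);
translate([0, 316, 181]) cube([768, 316, 181]);
translate([0, 632, 362]) cube([768, 316, 181]);
translate([0, 948, 543]) cube([768, 316, 181]);
translate([0, 1264, 724]) cube([768, 316, 181]);
translate([0, 1580, 905]) cube([768, 316, 181]);
translate([0, 1896, 1086]) cube([768, 316, 181]);
translate([0, 2212, 1267]) cube([768, 316, 181]);
translate([0, 2528, 1448]) cube([768, 316, 181]);
translate([0, 2844, 1629]) cube([768, 316, 181]);


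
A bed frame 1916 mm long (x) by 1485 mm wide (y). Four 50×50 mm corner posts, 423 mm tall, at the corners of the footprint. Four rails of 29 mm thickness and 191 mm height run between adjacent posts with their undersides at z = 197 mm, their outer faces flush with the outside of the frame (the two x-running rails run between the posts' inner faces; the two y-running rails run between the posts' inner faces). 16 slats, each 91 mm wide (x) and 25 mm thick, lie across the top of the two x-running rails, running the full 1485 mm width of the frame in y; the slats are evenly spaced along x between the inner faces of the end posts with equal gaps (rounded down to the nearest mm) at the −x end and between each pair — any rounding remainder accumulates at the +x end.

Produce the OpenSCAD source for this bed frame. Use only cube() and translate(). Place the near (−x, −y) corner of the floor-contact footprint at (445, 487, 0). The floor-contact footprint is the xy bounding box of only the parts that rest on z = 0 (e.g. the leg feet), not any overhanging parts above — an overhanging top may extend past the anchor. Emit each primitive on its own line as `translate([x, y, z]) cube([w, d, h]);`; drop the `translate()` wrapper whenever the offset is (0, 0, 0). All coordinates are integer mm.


translate([445, 487, 0]) cube([50, 50, 423]);
translate([445, 1922, 0]) cube([50, 50, 423]);
translate([2311, 487, 0]) cube([50, 50, 423]);
translate([2311, 1922, 0]) cube([50, 50, 423]);
translate([495, 487, 197]) cube([1816, 29, 191]);
translate([495, 1943, 197]) cube([1816, 29, 191]);
translate([445, 537, 197]) cube([29, 1385, 191]);
translate([2332, 537, 197]) cube([29, 1385, 191]);
translate([516, 487, 388]) cube([91, 1485, 25]);
translate([628, 487, 388]) cube([91, 1485, 25]);
translate([740, 487, 388]) cube([91, 1485, 25]);
translate([852, 487, 388]) cube([91, 1485, 25]);
translate([964, 487, 388]) cube([91, 1485, 25]);
translate([1076, 487, 388]) cube([91, 1485, 25]);
translate([1188, 487, 388]) cube([91, 1485, 25]);
translate([1300, 487, 388]) cube([91, 1485, 25]);
translate([1412, 487, 388]) cube([91, 1485, 25]);
translate([1524, 487, 388]) cube([91, 1485, 25]);
translate([1636, 487, 388]) cube([91, 1485, 25]);
translate([1748, 487, 388]) cube([91, 1485, 25]);
translate([1860, 487, 388]) cube([91, 1485, 25]);
translate([1972, 487, 388]) cube([91, 1485, 25]);
translate([2084, 487, 388]) cube([91, 1485, 25]);
translate([2196, 487, 388]) cube([91, 1485, 25]);


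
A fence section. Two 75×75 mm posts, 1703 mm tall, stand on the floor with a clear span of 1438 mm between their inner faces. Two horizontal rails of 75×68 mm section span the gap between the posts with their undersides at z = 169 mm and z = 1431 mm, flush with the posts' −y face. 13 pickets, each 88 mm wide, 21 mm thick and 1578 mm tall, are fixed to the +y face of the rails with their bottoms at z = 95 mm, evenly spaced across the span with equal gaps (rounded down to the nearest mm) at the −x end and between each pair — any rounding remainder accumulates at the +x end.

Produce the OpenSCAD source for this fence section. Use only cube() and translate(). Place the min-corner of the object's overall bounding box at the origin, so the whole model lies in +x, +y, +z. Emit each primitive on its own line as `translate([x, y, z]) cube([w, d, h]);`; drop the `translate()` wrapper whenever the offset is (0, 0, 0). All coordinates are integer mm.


cube([75, 75, 1703]);
translate([1513, 0, 0]) cube([75, 75, 1703]);
translate([75, 0, 169]) cube([1438, 75, 68]);
translate([75, 0, 1431]) cube([1438, 75, 68]);
translate([96, 75, 95]) cube([88, 21, 1578]);
translate([205, 75, 95]) cube([88, 21, 1578]);
translate([314, 75, 95]) cube([88, 21, 1578]);
translate([423, 75, 95]) cube([88, 21, 1578]);
translate([532, 75, 95]) cube([88, 21, 1578]);
translate([641, 75, 95]) cube([88, 21, 1578]);
translate([750, 75, 95]) cube([88, 21, 1578]);
translate([859, 75, 95]) cube([88, 21, 1578]);
translate([968, 75, 95]) cube([88, 21, 1578]);
translate([1077, 75, 95]) cube([88, 21, 1578]);
translate([1186, 75, 95]) cube([88, 21, 1578]);
translate([1295, 75, 95]) cube([88, 21, 1578]);
translate([1404, 75, 95]) cube([88, 21, 1578]);


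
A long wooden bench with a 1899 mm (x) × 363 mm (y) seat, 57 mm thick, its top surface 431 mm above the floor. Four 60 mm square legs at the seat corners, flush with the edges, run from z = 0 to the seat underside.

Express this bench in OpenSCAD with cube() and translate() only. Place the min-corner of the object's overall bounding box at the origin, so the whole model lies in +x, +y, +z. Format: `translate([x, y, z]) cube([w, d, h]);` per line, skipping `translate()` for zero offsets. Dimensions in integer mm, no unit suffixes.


translate([0, 0, 374]) cube([1899, 363, 57]);
cube([60, 60, 374]);
translate([0, 303, 0]) cube([60, 60, 374]);
translate([1839, 0, 0]) cube([60, 60, 374]);
translate([1839, 303, 0]) cube([60, 60, 374]);


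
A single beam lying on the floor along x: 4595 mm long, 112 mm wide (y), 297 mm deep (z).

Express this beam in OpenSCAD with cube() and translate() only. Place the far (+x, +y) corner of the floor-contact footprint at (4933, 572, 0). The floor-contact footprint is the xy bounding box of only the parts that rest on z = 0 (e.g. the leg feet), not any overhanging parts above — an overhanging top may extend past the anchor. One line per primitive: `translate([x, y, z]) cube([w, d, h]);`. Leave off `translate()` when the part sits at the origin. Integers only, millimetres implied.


translate([338, 460, 0]) cube([4595, 112, 297]);


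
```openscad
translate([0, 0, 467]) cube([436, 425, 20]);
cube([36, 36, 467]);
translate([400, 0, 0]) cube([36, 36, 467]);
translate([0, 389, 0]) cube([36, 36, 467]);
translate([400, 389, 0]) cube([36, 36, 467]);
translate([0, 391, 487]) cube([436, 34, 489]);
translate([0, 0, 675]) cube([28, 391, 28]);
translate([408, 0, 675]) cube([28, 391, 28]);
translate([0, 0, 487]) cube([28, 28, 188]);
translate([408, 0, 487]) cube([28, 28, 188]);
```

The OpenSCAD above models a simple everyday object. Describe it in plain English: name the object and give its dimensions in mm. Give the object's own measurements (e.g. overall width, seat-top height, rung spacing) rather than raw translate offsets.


A chair. The seat is a 436×425×20 mm slab with its top at z = 487 mm, on four 36×36 mm corner legs (flush with the seat edges, standing on z = 0). A flat backrest 34 mm thick, 489 mm tall, spans the full seat width and rises from the seat top along its +y edge, rear face flush with the rear of the seat. Two armrests of 28×28 mm section run along each side from the seat's front edge to the front of the backrest, top faces 216 mm above the seat top and outer faces flush with the seat's x-edges; a 28×28 mm post under the front of each armrest stands on the seat at the front corner.


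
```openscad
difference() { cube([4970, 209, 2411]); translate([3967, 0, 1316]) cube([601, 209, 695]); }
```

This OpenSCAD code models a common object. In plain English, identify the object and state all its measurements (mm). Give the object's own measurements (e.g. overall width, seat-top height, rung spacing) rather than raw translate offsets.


A wall 4970 mm long (x), 209 mm thick (y), 2411 mm tall, with a rectangular window opening cut through it. The opening is 601 mm wide and 695 mm tall; its sill is at z = 1316 mm and its near (−x) edge is 3967 mm from the wall's −x end. The opening passes through the full wall thickness.


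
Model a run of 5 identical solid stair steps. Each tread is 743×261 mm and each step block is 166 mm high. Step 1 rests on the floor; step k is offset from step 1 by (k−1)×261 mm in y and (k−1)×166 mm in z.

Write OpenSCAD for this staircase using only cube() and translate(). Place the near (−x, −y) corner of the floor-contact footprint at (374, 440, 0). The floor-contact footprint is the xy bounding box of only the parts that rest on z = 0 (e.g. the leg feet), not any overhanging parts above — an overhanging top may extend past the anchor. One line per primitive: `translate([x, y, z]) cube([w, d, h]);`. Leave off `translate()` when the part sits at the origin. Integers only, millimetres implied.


translate([374, 440, 0]) cube([743, 261, 166]);
translate([374, 701, 166]) cube([743, 261, 166]);
translate([374, 962, 332]) cube([743, 261, 166]);
translate([374, 1223, 498]) cube([743, 261, 166]);
translate([374, 1484, 664]) cube([743, 261, 166]);


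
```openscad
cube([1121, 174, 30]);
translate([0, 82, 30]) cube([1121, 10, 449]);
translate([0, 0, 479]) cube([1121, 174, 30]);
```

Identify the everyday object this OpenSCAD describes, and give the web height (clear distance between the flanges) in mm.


An I-beam. The web height is 449 mm.

Two wide flanges with a thin centred web — an I-beam. Overall 509 mm minus two 30 mm flanges gives a web of 509 − 2·30 = 449 mm.


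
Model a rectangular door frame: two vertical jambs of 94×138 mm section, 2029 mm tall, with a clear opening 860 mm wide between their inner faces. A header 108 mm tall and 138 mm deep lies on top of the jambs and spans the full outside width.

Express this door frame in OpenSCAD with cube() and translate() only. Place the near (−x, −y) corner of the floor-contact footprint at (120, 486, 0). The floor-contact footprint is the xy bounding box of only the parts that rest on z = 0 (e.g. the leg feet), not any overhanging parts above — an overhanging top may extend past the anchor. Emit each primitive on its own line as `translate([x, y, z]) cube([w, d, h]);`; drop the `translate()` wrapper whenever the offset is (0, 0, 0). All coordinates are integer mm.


translate([120, 486, 0]) cube([94, 138, 2029]);
translate([1074, 486, 0]) cube([94, 138, 2029]);
translate([120, 486, 2029]) cube([1048, 138, 108]);


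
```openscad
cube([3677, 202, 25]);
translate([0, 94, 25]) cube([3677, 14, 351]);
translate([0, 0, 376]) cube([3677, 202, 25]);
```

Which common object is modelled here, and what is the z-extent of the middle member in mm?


An I-beam. The web height is 351 mm.

Two wide flanges with a thin centred web — an I-beam. Overall 401 mm minus two 25 mm flanges gives a web of 401 − 2·25 = 351 mm.


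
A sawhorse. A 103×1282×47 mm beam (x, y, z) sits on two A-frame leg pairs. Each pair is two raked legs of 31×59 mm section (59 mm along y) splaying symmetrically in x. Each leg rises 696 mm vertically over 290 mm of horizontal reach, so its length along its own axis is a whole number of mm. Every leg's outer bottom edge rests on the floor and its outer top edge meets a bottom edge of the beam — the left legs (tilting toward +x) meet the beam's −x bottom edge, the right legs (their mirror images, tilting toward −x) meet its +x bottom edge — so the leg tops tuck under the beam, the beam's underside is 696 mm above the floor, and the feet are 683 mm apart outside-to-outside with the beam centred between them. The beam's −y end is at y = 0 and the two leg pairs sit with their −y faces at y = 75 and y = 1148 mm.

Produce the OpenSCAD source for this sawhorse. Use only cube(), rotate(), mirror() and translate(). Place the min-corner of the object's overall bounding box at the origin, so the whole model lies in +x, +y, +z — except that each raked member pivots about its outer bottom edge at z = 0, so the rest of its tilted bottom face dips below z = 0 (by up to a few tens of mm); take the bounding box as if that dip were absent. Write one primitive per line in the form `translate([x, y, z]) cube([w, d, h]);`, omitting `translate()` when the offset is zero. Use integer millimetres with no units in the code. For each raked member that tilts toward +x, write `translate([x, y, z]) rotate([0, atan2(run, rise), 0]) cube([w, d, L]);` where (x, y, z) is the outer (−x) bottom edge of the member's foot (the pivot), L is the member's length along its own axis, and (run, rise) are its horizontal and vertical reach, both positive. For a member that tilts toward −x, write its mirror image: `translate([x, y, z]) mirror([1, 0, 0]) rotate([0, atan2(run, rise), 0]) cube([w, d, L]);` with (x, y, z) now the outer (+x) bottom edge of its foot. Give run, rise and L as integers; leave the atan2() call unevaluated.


// leg length = √(290² + 696²) = 754
// right-leg outer foot x = 2·290 + 103 = 683
// beam min-corner = (290, 0, 696)
translate([290, 0, 696]) cube([103, 1282, 47]);
translate([0, 75, 0]) rotate([0, atan2(290, 696), 0]) cube([31, 59, 754]);
translate([683, 75, 0]) mirror([1, 0, 0]) rotate([0, atan2(290, 696), 0]) cube([31, 59, 754]);
translate([0, 1148, 0]) rotate([0, atan2(290, 696), 0]) cube([31, 59, 754]);
translate([683, 1148, 0]) mirror([1, 0, 0]) rotate([0, atan2(290, 696), 0]) cube([31, 59, 754]);


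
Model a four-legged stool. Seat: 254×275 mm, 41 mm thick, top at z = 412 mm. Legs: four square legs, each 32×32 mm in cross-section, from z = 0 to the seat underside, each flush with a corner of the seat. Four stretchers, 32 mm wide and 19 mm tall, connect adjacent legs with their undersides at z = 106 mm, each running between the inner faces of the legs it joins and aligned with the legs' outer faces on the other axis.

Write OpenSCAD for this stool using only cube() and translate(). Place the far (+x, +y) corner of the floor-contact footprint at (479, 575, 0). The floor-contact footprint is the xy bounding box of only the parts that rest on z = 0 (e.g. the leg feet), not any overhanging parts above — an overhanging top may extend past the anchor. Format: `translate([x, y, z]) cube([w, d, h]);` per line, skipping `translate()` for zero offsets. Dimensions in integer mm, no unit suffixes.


// leg_h = 412 - 41 = 371
// stretcher span = 254 - 2*32 = 190
translate([225, 300, 371]) cube([254, 275, 41]);
translate([225, 300, 0]) cube([32, 32, 371]);
translate([447, 300, 0]) cube([32, 32, 371]);
translate([225, 543, 0]) cube([32, 32, 371]);
translate([447, 543, 0]) cube([32, 32, 371]);
translate([257, 300, 106]) cube([190, 32, 19]);
translate([257, 543, 106]) cube([190, 32, 19]);
translate([225, 332, 106]) cube([32, 211, 19]);
translate([447, 332, 106]) cube([32, 211, 19]);


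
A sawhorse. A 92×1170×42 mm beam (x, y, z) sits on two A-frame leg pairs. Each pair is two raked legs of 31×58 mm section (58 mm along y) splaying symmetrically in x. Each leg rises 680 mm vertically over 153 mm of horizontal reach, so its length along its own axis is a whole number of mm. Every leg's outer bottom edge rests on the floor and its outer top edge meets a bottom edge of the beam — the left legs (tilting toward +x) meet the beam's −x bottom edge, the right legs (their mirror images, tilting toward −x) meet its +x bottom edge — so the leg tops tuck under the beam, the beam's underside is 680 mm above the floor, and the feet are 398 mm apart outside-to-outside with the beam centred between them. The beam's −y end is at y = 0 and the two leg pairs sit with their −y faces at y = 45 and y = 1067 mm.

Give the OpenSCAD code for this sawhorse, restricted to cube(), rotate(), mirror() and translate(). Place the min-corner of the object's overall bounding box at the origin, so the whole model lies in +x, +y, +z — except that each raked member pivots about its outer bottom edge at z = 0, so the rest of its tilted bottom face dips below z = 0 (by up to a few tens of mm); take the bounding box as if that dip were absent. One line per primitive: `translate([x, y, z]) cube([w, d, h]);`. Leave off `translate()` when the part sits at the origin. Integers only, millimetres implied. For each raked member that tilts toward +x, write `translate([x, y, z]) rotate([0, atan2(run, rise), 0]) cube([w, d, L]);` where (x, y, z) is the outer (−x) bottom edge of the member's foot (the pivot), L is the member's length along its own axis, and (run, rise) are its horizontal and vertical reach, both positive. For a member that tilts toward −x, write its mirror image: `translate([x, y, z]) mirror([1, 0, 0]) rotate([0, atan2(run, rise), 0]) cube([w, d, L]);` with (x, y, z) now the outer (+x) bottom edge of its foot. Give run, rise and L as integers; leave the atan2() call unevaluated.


// leg length = √(153² + 680²) = 697
// right-leg outer foot x = 2·153 + 92 = 398
// beam min-corner = (153, 0, 680)
translate([153, 0, 680]) cube([92, 1170, 42]);
translate([0, 45, 0]) rotate([0, atan2(153, 680), 0]) cube([31, 58, 697]);
translate([398, 45, 0]) mirror([1, 0, 0]) rotate([0, atan2(153, 680), 0]) cube([31, 58, 697]);
translate([0, 1067, 0]) rotate([0, atan2(153, 680), 0]) cube([31, 58, 697]);
translate([398, 1067, 0]) mirror([1, 0, 0]) rotate([0, atan2(153, 680), 0]) cube([31, 58, 697]);


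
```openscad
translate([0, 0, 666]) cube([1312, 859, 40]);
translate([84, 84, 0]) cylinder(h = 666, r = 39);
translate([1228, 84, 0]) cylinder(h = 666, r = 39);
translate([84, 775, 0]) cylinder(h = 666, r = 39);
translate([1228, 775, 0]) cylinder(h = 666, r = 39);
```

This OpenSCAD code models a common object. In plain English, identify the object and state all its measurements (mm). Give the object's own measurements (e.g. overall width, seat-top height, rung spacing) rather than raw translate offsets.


A table: top 1312 mm (x) × 859 mm (y), 40 mm thick, upper face at z = 706 mm, on four round legs of 78 mm diameter, each leg's bounding box inset 45 mm from the nearest pair of top edges from z = 0 to the bottom of the top.


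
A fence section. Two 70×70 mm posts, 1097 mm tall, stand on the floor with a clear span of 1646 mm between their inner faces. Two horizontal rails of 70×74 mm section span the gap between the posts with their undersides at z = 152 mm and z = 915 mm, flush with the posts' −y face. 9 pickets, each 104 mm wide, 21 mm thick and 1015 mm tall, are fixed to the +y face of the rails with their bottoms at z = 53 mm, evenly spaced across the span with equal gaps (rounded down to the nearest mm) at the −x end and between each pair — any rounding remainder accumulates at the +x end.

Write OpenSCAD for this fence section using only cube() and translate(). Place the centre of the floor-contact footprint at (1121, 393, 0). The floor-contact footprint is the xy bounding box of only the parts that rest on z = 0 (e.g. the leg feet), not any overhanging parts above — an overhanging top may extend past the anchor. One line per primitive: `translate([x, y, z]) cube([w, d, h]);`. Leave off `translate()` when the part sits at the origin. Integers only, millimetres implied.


translate([228, 358, 0]) cube([70, 70, 1097]);
translate([1944, 358, 0]) cube([70, 70, 1097]);
translate([298, 358, 152]) cube([1646, 70, 74]);
translate([298, 358, 915]) cube([1646, 70, 74]);
translate([369, 428, 53]) cube([104, 21, 1015]);
translate([544, 428, 53]) cube([104, 21, 1015]);
translate([719, 428, 53]) cube([104, 21, 1015]);
translate([894, 428, 53]) cube([104, 21, 1015]);
translate([1069, 428, 53]) cube([104, 21, 1015]);
translate([1244, 428, 53]) cube([104, 21, 1015]);
translate([1419, 428, 53]) cube([104, 21, 1015]);
translate([1594, 428, 53]) cube([104, 21, 1015]);
translate([1769, 428, 53]) cube([104, 21, 1015]);


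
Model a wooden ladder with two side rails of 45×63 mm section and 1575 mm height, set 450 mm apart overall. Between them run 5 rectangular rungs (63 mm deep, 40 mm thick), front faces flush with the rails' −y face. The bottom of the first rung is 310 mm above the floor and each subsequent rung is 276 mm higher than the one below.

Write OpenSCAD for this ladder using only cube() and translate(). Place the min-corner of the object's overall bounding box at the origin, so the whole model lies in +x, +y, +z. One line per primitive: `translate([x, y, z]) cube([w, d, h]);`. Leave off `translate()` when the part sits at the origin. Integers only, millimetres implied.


cube([45, 63, 1575]);
translate([405, 0, 0]) cube([45, 63, 1575]);
translate([45, 0, 310]) cube([360, 63, 40]);
translate([45, 0, 586]) cube([360, 63, 40]);
translate([45, 0, 862]) cube([360, 63, 40]);
translate([45, 0, 1138]) cube([360, 63, 40]);
translate([45, 0, 1414]) cube([360, 63, 40]);


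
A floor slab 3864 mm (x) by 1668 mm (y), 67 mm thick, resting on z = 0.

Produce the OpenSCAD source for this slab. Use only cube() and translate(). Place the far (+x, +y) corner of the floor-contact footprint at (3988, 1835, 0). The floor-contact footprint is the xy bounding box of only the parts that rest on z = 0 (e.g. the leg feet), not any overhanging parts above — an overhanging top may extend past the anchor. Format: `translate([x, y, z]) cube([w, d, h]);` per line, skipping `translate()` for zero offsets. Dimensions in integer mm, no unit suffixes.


translate([124, 167, 0]) cube([3864, 1668, 67]);


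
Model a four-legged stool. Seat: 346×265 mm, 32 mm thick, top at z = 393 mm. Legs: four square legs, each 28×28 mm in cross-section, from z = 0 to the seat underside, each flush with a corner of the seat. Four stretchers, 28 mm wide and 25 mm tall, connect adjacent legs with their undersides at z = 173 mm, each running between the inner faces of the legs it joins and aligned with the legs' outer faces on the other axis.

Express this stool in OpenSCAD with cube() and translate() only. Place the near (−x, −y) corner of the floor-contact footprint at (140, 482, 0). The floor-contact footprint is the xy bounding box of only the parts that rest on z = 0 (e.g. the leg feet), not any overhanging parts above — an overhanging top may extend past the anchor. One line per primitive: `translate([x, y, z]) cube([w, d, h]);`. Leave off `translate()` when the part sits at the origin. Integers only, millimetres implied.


translate([140, 482, 361]) cube([346, 265, 32]);
translate([140, 482, 0]) cube([28, 28, 361]);
translate([458, 482, 0]) cube([28, 28, 361]);
translate([140, 719, 0]) cube([28, 28, 361]);
translate([458, 719, 0]) cube([28, 28, 361]);
translate([168, 482, 173]) cube([290, 28, 25]);
translate([168, 719, 173]) cube([290, 28, 25]);
translate([140, 510, 173]) cube([28, 209, 25]);
translate([458, 510, 173]) cube([28, 209, 25]);


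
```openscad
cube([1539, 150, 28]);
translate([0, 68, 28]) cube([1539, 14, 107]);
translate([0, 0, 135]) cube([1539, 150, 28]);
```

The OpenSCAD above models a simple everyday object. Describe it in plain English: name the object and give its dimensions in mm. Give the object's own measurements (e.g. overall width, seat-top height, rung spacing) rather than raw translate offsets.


An I-beam lying along x, 1539 mm long. Overall section height 163 mm. Two flanges 150 mm wide (y) and 28 mm thick, one on the floor and one at the top; a web 14 mm thick runs between them, centred on the flange width.


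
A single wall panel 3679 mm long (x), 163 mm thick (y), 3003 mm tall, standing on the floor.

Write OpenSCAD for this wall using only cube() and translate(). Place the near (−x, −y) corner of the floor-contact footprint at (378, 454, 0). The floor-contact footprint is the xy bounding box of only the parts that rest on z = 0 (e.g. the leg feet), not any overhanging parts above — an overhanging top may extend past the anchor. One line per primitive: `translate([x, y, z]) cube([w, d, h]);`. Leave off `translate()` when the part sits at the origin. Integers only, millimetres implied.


translate([378, 454, 0]) cube([3679, 163, 3003]);


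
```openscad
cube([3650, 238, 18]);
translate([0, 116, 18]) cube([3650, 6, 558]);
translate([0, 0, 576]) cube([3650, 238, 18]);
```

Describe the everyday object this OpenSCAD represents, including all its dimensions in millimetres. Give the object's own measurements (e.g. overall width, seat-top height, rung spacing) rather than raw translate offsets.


An I-beam lying along x, 3650 mm long. Overall section height 594 mm. Two flanges 238 mm wide (y) and 18 mm thick, one on the floor and one at the top; a web 6 mm thick runs between them, centred on the flange width.


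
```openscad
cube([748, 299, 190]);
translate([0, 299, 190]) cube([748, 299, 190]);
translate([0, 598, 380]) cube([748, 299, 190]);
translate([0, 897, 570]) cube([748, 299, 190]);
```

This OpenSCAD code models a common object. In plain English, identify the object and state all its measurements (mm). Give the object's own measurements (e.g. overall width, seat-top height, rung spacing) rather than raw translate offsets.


A straight staircase of 4 solid steps. Each step is 748 mm wide (x), 299 mm deep (y, the going) and 190 mm tall (the rise). The first step rests on the floor; each subsequent step sits one going further in +y and one rise higher in +z, directly behind and above the previous step with no overlap.


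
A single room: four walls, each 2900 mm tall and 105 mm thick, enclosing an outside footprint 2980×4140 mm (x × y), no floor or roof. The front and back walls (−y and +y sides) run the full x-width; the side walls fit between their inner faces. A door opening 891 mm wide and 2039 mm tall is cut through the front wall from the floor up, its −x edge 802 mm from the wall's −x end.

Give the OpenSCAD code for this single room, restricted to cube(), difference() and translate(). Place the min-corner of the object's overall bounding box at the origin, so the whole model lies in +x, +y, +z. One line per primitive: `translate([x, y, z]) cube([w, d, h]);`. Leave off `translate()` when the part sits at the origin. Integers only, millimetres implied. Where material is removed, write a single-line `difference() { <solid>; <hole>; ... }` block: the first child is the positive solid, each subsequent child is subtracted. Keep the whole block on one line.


difference() { cube([2980, 105, 2900]); translate([802, 0, 0]) cube([891, 105, 2039]); }
translate([0, 4035, 0]) cube([2980, 105, 2900]);
translate([0, 105, 0]) cube([105, 3930, 2900]);
translate([2875, 105, 0]) cube([105, 3930, 2900]);


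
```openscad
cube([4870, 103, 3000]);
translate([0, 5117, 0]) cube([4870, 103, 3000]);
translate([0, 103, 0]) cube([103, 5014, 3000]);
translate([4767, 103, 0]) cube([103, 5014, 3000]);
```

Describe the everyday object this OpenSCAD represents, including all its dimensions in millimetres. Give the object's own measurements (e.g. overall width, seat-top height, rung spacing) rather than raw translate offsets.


The wall frame of a small rectangular building: four walls, each 3000 mm tall and 103 mm thick, enclosing a footprint 4870 mm (x) by 5220 mm (y) outside-to-outside, with no floor or roof. The front and back walls (the −y and +y sides) span the full width; the two side walls fit between them.


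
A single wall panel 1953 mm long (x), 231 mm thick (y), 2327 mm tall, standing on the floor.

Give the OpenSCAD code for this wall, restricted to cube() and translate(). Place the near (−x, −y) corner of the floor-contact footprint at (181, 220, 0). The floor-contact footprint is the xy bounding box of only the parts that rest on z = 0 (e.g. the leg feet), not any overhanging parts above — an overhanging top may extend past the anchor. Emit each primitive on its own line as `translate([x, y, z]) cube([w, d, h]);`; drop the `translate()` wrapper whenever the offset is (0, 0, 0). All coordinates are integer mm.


translate([181, 220, 0]) cube([1953, 231, 2327]);


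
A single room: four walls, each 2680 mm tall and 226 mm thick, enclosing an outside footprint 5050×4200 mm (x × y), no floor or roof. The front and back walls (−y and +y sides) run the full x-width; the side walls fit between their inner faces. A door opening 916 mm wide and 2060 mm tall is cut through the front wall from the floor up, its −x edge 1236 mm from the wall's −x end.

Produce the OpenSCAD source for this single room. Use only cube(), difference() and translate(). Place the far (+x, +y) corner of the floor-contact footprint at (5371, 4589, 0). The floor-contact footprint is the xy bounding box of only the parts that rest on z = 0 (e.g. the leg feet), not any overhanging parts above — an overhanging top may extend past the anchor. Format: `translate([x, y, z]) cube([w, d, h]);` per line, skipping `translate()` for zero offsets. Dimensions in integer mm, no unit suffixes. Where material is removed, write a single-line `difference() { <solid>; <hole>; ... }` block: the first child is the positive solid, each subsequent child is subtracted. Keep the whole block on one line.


difference() { translate([321, 389, 0]) cube([5050, 226, 2680]); translate([1557, 389, 0]) cube([916, 226, 2060]); }
translate([321, 4363, 0]) cube([5050, 226, 2680]);
translate([321, 615, 0]) cube([226, 3748, 2680]);
translate([5145, 615, 0]) cube([226, 3748, 2680]);


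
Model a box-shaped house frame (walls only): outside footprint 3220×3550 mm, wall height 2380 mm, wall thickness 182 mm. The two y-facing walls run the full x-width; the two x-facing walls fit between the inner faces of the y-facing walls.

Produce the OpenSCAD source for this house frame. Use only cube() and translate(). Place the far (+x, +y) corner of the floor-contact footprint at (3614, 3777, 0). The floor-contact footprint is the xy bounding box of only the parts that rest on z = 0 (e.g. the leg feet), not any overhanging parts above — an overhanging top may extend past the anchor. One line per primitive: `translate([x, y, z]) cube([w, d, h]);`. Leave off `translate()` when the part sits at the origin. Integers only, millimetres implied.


translate([394, 227, 0]) cube([3220, 182, 2380]);
translate([394, 3595, 0]) cube([3220, 182, 2380]);
translate([394, 409, 0]) cube([182, 3186, 2380]);
translate([3432, 409, 0]) cube([182, 3186, 2380]);


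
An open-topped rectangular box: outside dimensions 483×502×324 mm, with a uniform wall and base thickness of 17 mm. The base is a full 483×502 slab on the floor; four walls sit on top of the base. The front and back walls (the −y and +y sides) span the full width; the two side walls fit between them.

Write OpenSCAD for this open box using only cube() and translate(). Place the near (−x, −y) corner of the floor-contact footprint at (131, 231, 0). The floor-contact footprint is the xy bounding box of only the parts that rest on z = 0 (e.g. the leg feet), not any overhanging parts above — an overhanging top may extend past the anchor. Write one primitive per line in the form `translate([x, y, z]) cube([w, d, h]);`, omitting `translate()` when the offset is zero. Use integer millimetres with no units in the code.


translate([131, 231, 0]) cube([483, 502, 17]);
translate([131, 231, 17]) cube([483, 17, 307]);
translate([131, 716, 17]) cube([483, 17, 307]);
translate([131, 248, 17]) cube([17, 468, 307]);
translate([597, 248, 17]) cube([17, 468, 307]);
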